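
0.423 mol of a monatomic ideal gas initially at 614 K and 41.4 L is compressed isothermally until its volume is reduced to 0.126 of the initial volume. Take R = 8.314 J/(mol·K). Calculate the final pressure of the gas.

414 kPa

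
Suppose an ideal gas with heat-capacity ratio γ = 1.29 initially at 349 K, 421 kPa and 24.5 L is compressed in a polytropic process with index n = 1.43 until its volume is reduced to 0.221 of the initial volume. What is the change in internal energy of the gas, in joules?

n = P₁V₁/(RT₁) = 421×24.5/(8.314×349) = 3.55 mol.
Polytropic n=1.43: T₂ = T₁(V₁/V₂)^(n−1) = 349×(4.52)^0.43 = 668 K; P₂ = P₁(V₁/V₂)^n = 3650 kPa.
For an ideal gas ΔU = nCvΔT with Cv = R/(γ−1) = 28.7 J/(mol·K).
ΔU = 3.55×28.7×(668−349) = 32500 J.

32500 J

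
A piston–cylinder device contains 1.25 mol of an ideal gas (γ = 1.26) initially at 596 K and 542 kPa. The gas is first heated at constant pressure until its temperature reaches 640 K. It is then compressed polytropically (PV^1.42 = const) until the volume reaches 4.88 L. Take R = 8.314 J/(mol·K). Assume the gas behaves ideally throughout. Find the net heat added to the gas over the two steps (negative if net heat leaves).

6830 J

V₁ = nRT₁/P₁ = 1.25×8.314×596/542 = 11.4 L.
Step 1 — Isobaric: P stays 542 kPa; V/T = const ⇒ T₂ = 640 K, V₂ = 12.3 L.
W = PΔV = 542×(12.3−11.4) kPa·L = 457 J.
ΔU = nCvΔT = 1.25×32.0×(640−596) = 1760 J.
Q = ΔU + W = nCpΔT = 2220 J.
State after step 1: P = 542 kPa, V = 12.3 L, T = 640 K.
Step 2 — Polytropic n=1.42: T₂ = T₁(V₁/V₂)^(n−1) = 640×(2.51)^0.42 = 943 K; P₂ = P₁(V₁/V₂)^n = 2010 kPa.
W = (P₁V₁−P₂V₂)/(n−1) = (542×12.3−2010×4.88)/0.42 = -7490 J.
ΔU = nCvΔT = 1.25×32.0×(943−640) = 12100 J.
Q = ΔU + W = 4610 J.
Net over both steps: W = -7030 J, Q = 6830 J, ΔU = 13900 J.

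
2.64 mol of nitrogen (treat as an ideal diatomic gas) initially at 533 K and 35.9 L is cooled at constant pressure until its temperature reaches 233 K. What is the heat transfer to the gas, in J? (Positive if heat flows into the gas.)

P₁ = nRT₁/V₁ = 2.64×8.314×533/35.9 = 326 kPa.
Isobaric: P stays 326 kPa; V/T = const ⇒ T₂ = 233 K, V₂ = 15.7 L.
W = PΔV = 326×(15.7−35.9) kPa·L = -6580 J.
ΔU = nCvΔT = 2.64×20.8×(233−533) = -16500 J.
Q = ΔU + W = nCpΔT = -23000 J.

-23000 J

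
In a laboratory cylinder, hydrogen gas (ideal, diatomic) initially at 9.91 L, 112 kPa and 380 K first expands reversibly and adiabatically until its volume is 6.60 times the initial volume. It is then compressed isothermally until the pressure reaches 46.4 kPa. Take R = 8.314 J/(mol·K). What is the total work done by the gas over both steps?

552 J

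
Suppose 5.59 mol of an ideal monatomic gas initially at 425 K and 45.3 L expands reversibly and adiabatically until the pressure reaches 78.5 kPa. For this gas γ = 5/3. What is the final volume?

127 L

P₁ = nRT₁/V₁ = 5.59×8.314×425/45.3 = 436 kPa.
Adiabatic: T₂/T₁ = (P₂/P₁)^((γ−1)/γ) ⇒ T₂ = 425×(0.180)^0.400 = 214 K; V₂ = 127 L.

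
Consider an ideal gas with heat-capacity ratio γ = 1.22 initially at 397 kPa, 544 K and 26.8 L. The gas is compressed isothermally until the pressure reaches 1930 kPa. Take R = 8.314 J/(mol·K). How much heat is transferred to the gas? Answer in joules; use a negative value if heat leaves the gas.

n = P₁V₁/(RT₁) = 397×26.8/(8.314×544) = 2.35 mol.
Isothermal: T stays 544 K; PV = const ⇒ V₂ = 5.51 L, P₂ = 1930 kPa.
ΔU = 0 (ideal gas, T constant).
W = nRT ln(V₂/V₁) = 2.35×8.314×544×ln(0.206) = -16800 J.
Q = ΔU + W = -16800 J.

-16800 J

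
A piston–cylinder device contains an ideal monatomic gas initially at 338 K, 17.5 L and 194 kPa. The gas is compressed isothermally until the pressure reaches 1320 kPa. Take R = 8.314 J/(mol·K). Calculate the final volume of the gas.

2.57 L

Isothermal: T stays 338 K; PV = const ⇒ V₂ = 2.57 L, P₂ = 1320 kPa.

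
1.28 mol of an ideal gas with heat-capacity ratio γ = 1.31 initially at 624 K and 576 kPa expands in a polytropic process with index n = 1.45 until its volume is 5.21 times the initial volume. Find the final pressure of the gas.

52.6 kPa

V₁ = nRT₁/P₁ = 1.28×8.314×624/576 = 11.5 L.
Polytropic n=1.45: T₂ = T₁(V₁/V₂)^(n−1) = 624×(0.192)^0.45 = 297 K; P₂ = P₁(V₁/V₂)^n = 52.6 kPa.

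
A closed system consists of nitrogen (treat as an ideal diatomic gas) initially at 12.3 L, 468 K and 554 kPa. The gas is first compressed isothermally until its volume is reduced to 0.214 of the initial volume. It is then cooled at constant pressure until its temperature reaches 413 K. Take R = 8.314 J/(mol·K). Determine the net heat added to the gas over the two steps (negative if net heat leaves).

-13300 J

n = P₁V₁/(RT₁) = 554×12.3/(8.314×468) = 1.75 mol.
Step 1 — Isothermal: T stays 468 K; PV = const ⇒ V₂ = 2.63 L, P₂ = 2590 kPa.
ΔU = 0 (ideal gas, T constant).
W = nRT ln(V₂/V₁) = 1.75×8.314×468×ln(0.214) = -10500 J.
Q = ΔU + W = -10500 J.
State after step 1: P = 2590 kPa, V = 2.63 L, T = 468 K.
Step 2 — Isobaric: P stays 2590 kPa; V/T = const ⇒ T₂ = 413 K, V₂ = 2.32 L.
W = PΔV = 2590×(2.32−2.63) kPa·L = -801 J.
ΔU = nCvΔT = 1.75×20.8×(413−468) = -2000 J.
Q = ΔU + W = nCpΔT = -2800 J.
Net over both steps: W = -11300 J, Q = -13300 J, ΔU = -2000 J.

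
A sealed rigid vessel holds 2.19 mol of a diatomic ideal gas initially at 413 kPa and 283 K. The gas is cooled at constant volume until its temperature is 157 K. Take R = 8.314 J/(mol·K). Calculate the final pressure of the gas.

229 kPa

V₁ = nRT₁/P₁ = 2.19×8.314×283/413 = 12.5 L.
Isochoric: V stays 12.5 L; P/T = const ⇒ T₂ = 157 K, P₂ = 229 kPa.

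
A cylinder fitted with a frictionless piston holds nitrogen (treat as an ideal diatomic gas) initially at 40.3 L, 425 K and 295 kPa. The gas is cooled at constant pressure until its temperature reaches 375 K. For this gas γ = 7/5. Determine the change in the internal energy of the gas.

-3500 J

n = P₁V₁/(RT₁) = 295×40.3/(8.314×425) = 3.36 mol.
Isobaric: P stays 295 kPa; V/T = const ⇒ T₂ = 375 K, V₂ = 35.6 L.
For an ideal gas ΔU = nCvΔT with Cv = (5/2)R = 20.8 J/(mol·K).
ΔU = 3.36×20.8×(375−425) = -3500 J.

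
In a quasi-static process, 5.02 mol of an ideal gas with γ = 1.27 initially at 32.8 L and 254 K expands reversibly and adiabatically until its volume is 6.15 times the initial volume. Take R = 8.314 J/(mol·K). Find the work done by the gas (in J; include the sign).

P₁ = nRT₁/V₁ = 5.02×8.314×254/32.8 = 323 kPa.
Adiabatic: TV^(γ−1) = const ⇒ T₂ = 254×(0.163)^0.270 = 156 K; PV^γ = const ⇒ P₂ = 32.2 kPa.
ΔU = nCvΔT = 5.02×30.8×(156−254) = -15200 J.
Q = 0 for an adiabatic process, so W = −ΔU = 15200 J.

15200 J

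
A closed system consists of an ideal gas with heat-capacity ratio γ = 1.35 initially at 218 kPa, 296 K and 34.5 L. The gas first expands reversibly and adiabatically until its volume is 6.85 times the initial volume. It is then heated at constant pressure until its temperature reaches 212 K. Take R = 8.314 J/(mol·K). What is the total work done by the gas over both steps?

n = P₁V₁/(RT₁) = 218×34.5/(8.314×296) = 3.06 mol.
Step 1 — Adiabatic: TV^(γ−1) = const ⇒ T₂ = 296×(0.146)^0.350 = 151 K; PV^γ = const ⇒ P₂ = 16.2 kPa.
ΔU = nCvΔT = 3.06×23.8×(151−296) = -10500 J.
Q = 0 for an adiabatic process, so W = −ΔU = 10500 J.
State after step 1: P = 16.2 kPa, V = 236 L, T = 151 K.
Step 2 — Isobaric: P stays 16.2 kPa; V/T = const ⇒ T₂ = 212 K, V₂ = 332 L.
W = PΔV = 16.2×(332−236) kPa·L = 1550 J.
ΔU = nCvΔT = 3.06×23.8×(212−151) = 4430 J.
Q = ΔU + W = nCpΔT = 5980 J.
Net over both steps: W = 12100 J, Q = 5980 J, ΔU = -6100 J.

12100 J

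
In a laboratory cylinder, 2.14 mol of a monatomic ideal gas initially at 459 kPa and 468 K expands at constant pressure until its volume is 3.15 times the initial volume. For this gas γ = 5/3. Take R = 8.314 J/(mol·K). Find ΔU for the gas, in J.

26900 J

V₁ = nRT₁/P₁ = 2.14×8.314×468/459 = 18.1 L.
Isobaric: P stays 459 kPa; V/T = const ⇒ T₂ = 1470 K, V₂ = 57.1 L.
For an ideal gas ΔU = nCvΔT with Cv = (3/2)R = 12.5 J/(mol·K).
ΔU = 2.14×12.5×(1470−468) = 26900 J.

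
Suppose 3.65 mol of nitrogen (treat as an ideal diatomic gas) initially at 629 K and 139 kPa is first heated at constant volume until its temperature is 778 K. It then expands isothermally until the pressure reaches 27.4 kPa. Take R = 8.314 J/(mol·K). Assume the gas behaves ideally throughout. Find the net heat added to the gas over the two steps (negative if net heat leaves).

V₁ = nRT₁/P₁ = 3.65×8.314×629/139 = 137 L.
Step 1 — Isochoric: V stays 137 L; P/T = const ⇒ T₂ = 778 K, P₂ = 172 kPa.
W = 0 (no volume change).
ΔU = nCvΔT = 3.65×20.8×(778−629) = 11300 J.
Q = ΔU = 11300 J.
State after step 1: P = 172 kPa, V = 137 L, T = 778 K.
Step 2 — Isothermal: T stays 778 K; PV = const ⇒ V₂ = 862 L, P₂ = 27.4 kPa.
ΔU = 0 (ideal gas, T constant).
W = nRT ln(V₂/V₁) = 3.65×8.314×778×ln(6.27) = 43400 J.
Q = ΔU + W = 43400 J.
Net over both steps: W = 43400 J, Q = 54700 J, ΔU = 11300 J.

54700 J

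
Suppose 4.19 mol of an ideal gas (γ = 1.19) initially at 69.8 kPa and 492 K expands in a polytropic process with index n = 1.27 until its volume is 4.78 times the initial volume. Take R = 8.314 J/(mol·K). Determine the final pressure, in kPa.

V₁ = nRT₁/P₁ = 4.19×8.314×492/69.8 = 246 L.
Polytropic n=1.27: T₂ = T₁(V₁/V₂)^(n−1) = 492×(0.209)^0.27 = 322 K; P₂ = P₁(V₁/V₂)^n = 9.57 kPa.

9.57 kPa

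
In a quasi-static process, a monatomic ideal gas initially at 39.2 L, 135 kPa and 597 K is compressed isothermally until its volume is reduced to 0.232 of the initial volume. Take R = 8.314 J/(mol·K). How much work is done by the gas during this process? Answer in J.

n = P₁V₁/(RT₁) = 135×39.2/(8.314×597) = 1.07 mol.
Isothermal: T stays 597 K; PV = const ⇒ V₂ = 9.09 L, P₂ = 582 kPa.
W = nRT ln(V₂/V₁) = 1.07×8.314×597×ln(0.232) = -7730 J.

-7730 J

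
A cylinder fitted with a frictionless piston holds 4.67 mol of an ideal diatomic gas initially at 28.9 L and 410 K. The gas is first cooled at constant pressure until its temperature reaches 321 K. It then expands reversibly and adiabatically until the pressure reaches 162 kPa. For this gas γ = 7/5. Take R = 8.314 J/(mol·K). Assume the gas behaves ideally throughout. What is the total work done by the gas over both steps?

5740 J

P₁ = nRT₁/V₁ = 4.67×8.314×410/28.9 = 551 kPa.
Step 1 — Isobaric: P stays 551 kPa; V/T = const ⇒ T₂ = 321 K, V₂ = 22.6 L.
W = PΔV = 551×(22.6−28.9) kPa·L = -3460 J.
ΔU = nCvΔT = 4.67×20.8×(321−410) = -8640 J.
Q = ΔU + W = nCpΔT = -12100 J.
State after step 1: P = 551 kPa, V = 22.6 L, T = 321 K.
Step 2 — Adiabatic: T₂/T₁ = (P₂/P₁)^((γ−1)/γ) ⇒ T₂ = 321×(0.294)^0.286 = 226 K; V₂ = 54.2 L.
ΔU = nCvΔT = 4.67×20.8×(226−321) = -9190 J.
Q = 0 for an adiabatic process, so W = −ΔU = 9190 J.
Net over both steps: W = 5740 J, Q = -12100 J, ΔU = -17800 J.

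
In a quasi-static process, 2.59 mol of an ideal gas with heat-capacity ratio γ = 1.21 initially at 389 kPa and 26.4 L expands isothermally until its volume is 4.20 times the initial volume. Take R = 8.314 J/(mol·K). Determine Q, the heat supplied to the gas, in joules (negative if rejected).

T₁ = P₁V₁/(nR) = 389×26.4/(2.59×8.314) = 477 K.
Isothermal: T stays 477 K; PV = const ⇒ V₂ = 111 L, P₂ = 92.6 kPa.
ΔU = 0 (ideal gas, T constant).
W = nRT ln(V₂/V₁) = 2.59×8.314×477×ln(4.20) = 14700 J.
Q = ΔU + W = 14700 J.

14700 J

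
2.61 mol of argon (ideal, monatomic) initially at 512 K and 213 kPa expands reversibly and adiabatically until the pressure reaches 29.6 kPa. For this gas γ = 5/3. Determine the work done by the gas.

9100 J

V₁ = nRT₁/P₁ = 2.61×8.314×512/213 = 52.2 L.
Adiabatic: T₂/T₁ = (P₂/P₁)^((γ−1)/γ) ⇒ T₂ = 512×(0.139)^0.400 = 233 K; V₂ = 170 L.
ΔU = nCvΔT = 2.61×12.5×(233−512) = -9100 J.
Q = 0 for an adiabatic process, so W = −ΔU = 9100 J.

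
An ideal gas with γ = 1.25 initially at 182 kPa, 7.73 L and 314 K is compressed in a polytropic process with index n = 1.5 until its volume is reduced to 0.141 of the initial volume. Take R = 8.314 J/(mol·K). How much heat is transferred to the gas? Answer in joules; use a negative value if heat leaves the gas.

4680 J

n = P₁V₁/(RT₁) = 182×7.73/(8.314×314) = 0.539 mol.
Polytropic n=1.5: T₂ = T₁(V₁/V₂)^(n−1) = 314×(7.09)^0.50 = 836 K; P₂ = P₁(V₁/V₂)^n = 3440 kPa.
W = (P₁V₁−P₂V₂)/(n−1) = (182×7.73−3440×1.09)/0.50 = -4680 J.
ΔU = nCvΔT = 0.539×33.3×(836−314) = 9360 J.
Q = ΔU + W = 4680 J.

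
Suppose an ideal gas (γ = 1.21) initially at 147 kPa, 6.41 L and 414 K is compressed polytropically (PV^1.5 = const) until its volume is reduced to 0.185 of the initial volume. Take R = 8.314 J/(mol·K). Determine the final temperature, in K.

963 K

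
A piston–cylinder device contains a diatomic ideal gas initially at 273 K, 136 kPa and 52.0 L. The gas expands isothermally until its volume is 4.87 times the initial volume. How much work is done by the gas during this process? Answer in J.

n = P₁V₁/(RT₁) = 136×52.0/(8.314×273) = 3.12 mol.
Isothermal: T stays 273 K; PV = const ⇒ V₂ = 253 L, P₂ = 27.9 kPa.
W = nRT ln(V₂/V₁) = 3.12×8.314×273×ln(4.87) = 11200 J.

11200 J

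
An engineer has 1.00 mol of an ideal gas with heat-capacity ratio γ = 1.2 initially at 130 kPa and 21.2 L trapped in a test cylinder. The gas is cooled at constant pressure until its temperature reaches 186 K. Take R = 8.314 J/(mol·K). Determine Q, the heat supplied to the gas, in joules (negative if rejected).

T₁ = P₁V₁/(nR) = 130×21.2/(1.00×8.314) = 331 K.
Isobaric: P stays 130 kPa; V/T = const ⇒ T₂ = 186 K, V₂ = 11.9 L.
W = PΔV = 130×(11.9−21.2) kPa·L = -1210 J.
ΔU = nCvΔT = 1.00×41.6×(186−331) = -6050 J.
Q = ΔU + W = nCpΔT = -7260 J.

-7260 J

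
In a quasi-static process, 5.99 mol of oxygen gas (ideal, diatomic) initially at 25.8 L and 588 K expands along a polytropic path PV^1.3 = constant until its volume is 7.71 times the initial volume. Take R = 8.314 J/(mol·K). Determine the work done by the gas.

44700 J

P₁ = nRT₁/V₁ = 5.99×8.314×588/25.8 = 1130 kPa.
Polytropic n=1.3: T₂ = T₁(V₁/V₂)^(n−1) = 588×(0.130)^0.30 = 319 K; P₂ = P₁(V₁/V₂)^n = 79.8 kPa.
W = (P₁V₁−P₂V₂)/(n−1) = (1130×25.8−79.8×199)/0.30 = 44700 J.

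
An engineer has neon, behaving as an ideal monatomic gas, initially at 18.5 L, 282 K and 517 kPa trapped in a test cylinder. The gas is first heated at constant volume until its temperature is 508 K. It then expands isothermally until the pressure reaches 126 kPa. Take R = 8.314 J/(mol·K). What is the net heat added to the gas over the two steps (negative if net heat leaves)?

46000 J

n = P₁V₁/(RT₁) = 517×18.5/(8.314×282) = 4.08 mol.
Step 1 — Isochoric: V stays 18.5 L; P/T = const ⇒ T₂ = 508 K, P₂ = 931 kPa.
W = 0 (no volume change).
ΔU = nCvΔT = 4.08×12.5×(508−282) = 11500 J.
Q = ΔU = 11500 J.
State after step 1: P = 931 kPa, V = 18.5 L, T = 508 K.
Step 2 — Isothermal: T stays 508 K; PV = const ⇒ V₂ = 137 L, P₂ = 126 kPa.
ΔU = 0 (ideal gas, T constant).
W = nRT ln(V₂/V₁) = 4.08×8.314×508×ln(7.39) = 34500 J.
Q = ΔU + W = 34500 J.
Net over both steps: W = 34500 J, Q = 46000 J, ΔU = 11500 J.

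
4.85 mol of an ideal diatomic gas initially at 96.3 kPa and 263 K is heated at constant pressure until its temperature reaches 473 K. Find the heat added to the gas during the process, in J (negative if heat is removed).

29600 J

V₁ = nRT₁/P₁ = 4.85×8.314×263/96.3 = 110 L.
Isobaric: P stays 96.3 kPa; V/T = const ⇒ T₂ = 473 K, V₂ = 198 L.
W = PΔV = 96.3×(198−110) kPa·L = 8470 J.
ΔU = nCvΔT = 4.85×20.8×(473−263) = 21200 J.
Q = ΔU + W = nCpΔT = 29600 J.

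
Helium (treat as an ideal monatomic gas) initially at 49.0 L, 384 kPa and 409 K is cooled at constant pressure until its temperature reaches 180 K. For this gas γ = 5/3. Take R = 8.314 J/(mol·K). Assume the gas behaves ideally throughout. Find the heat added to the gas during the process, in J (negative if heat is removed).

n = P₁V₁/(RT₁) = 384×49.0/(8.314×409) = 5.53 mol.
Isobaric: P stays 384 kPa; V/T = const ⇒ T₂ = 180 K, V₂ = 21.6 L.
W = PΔV = 384×(21.6−49.0) kPa·L = -10500 J.
ΔU = nCvΔT = 5.53×12.5×(180−409) = -15800 J.
Q = ΔU + W = nCpΔT = -26300 J.

-26300 J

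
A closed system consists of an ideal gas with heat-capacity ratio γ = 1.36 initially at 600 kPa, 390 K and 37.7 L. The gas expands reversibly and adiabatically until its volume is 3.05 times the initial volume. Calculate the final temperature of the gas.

Adiabatic: TV^(γ−1) = const ⇒ T₂ = 390×(0.328)^0.360 = 261 K; PV^γ = const ⇒ P₂ = 132 kPa.

261 K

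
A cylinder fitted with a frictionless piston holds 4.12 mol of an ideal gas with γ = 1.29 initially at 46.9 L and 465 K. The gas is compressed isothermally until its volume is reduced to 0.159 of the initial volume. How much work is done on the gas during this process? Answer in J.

P₁ = nRT₁/V₁ = 4.12×8.314×465/46.9 = 340 kPa.
Isothermal: T stays 465 K; PV = const ⇒ V₂ = 7.46 L, P₂ = 2140 kPa.
W = nRT ln(V₂/V₁) = 4.12×8.314×465×ln(0.159) = -29300 J.
Work done on the gas = −W_by = 29300 J.

29300 J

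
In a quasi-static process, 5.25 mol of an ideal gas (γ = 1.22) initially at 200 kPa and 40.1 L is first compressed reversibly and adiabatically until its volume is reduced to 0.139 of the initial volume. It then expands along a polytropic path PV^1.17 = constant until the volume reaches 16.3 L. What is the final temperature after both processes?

T₁ = P₁V₁/(nR) = 200×40.1/(5.25×8.314) = 184 K.
Step 1 — Adiabatic: TV^(γ−1) = const ⇒ T₂ = 184×(7.19)^0.220 = 284 K; PV^γ = const ⇒ P₂ = 2220 kPa.
ΔU = nCvΔT = 5.25×37.8×(284−184) = 19800 J.
Q = 0 for an adiabatic process, so W = −ΔU = -19800 J.
State after step 1: P = 2220 kPa, V = 5.57 L, T = 284 K.
Step 2 — Polytropic n=1.17: T₂ = T₁(V₁/V₂)^(n−1) = 284×(0.342)^0.17 = 236 K; P₂ = P₁(V₁/V₂)^n = 633 kPa.
W = (P₁V₁−P₂V₂)/(n−1) = (2220×5.57−633×16.3)/0.17 = 12100 J.
ΔU = nCvΔT = 5.25×37.8×(236−284) = -9380 J.
Q = ΔU + W = 2760 J.
Net over both steps: W = -7670 J, Q = 2760 J, ΔU = 10400 J.

236 K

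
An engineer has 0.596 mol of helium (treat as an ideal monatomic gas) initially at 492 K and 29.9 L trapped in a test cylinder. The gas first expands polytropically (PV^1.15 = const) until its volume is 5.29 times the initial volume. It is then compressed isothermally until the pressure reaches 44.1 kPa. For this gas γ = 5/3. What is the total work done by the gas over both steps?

1120 J

P₁ = nRT₁/V₁ = 0.596×8.314×492/29.9 = 81.5 kPa.
Step 1 — Polytropic n=1.15: T₂ = T₁(V₁/V₂)^(n−1) = 492×(0.189)^0.15 = 383 K; P₂ = P₁(V₁/V₂)^n = 12.0 kPa.
W = (P₁V₁−P₂V₂)/(n−1) = (81.5×29.9−12.0×158)/0.15 = 3590 J.
ΔU = nCvΔT = 0.596×12.5×(383−492) = -809 J.
Q = ΔU + W = 2780 J.
State after step 1: P = 12.0 kPa, V = 158 L, T = 383 K.
Step 2 — Isothermal: T stays 383 K; PV = const ⇒ V₂ = 43.1 L, P₂ = 44.1 kPa.
ΔU = 0 (ideal gas, T constant).
W = nRT ln(V₂/V₁) = 0.596×8.314×383×ln(0.272) = -2470 J.
Q = ΔU + W = -2470 J.
Net over both steps: W = 1120 J, Q = 314 J, ΔU = -809 J.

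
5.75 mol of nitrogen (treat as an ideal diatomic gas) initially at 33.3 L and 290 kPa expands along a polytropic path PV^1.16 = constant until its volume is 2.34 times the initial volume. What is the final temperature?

176 K

T₁ = P₁V₁/(nR) = 290×33.3/(5.75×8.314) = 202 K.
Polytropic n=1.16: T₂ = T₁(V₁/V₂)^(n−1) = 202×(0.427)^0.16 = 176 K; P₂ = P₁(V₁/V₂)^n = 108 kPa.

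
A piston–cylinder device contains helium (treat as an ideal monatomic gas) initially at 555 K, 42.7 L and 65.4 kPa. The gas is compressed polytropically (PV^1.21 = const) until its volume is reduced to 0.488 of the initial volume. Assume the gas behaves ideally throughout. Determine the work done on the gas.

n = P₁V₁/(RT₁) = 65.4×42.7/(8.314×555) = 0.605 mol.
Polytropic n=1.21: T₂ = T₁(V₁/V₂)^(n−1) = 555×(2.05)^0.21 = 645 K; P₂ = P₁(V₁/V₂)^n = 156 kPa.
W = (P₁V₁−P₂V₂)/(n−1) = (65.4×42.7−156×20.8)/0.21 = -2160 J.
Work done on the gas = −W_by = 2160 J.

2160 J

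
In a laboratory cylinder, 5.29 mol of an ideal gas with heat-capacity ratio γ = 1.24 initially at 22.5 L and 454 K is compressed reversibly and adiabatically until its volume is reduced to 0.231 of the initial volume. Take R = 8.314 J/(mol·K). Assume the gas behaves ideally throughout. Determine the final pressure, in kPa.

5460 kPa

P₁ = nRT₁/V₁ = 5.29×8.314×454/22.5 = 887 kPa.
Adiabatic: TV^(γ−1) = const ⇒ T₂ = 454×(4.33)^0.240 = 645 K; PV^γ = const ⇒ P₂ = 5460 kPa.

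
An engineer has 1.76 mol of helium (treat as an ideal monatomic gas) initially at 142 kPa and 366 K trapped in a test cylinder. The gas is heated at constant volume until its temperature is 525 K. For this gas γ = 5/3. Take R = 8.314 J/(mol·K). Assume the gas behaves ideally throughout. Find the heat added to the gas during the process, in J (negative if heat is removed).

V₁ = nRT₁/P₁ = 1.76×8.314×366/142 = 37.7 L.
Isochoric: V stays 37.7 L; P/T = const ⇒ T₂ = 525 K, P₂ = 204 kPa.
W = 0 (no volume change).
ΔU = nCvΔT = 1.76×12.5×(525−366) = 3490 J.
Q = ΔU = 3490 J.

3490 J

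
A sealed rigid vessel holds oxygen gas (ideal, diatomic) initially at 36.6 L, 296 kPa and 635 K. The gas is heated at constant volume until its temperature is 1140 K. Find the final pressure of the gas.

531 kPa

Isochoric: V stays 36.6 L; P/T = const ⇒ T₂ = 1140 K, P₂ = 531 kPa.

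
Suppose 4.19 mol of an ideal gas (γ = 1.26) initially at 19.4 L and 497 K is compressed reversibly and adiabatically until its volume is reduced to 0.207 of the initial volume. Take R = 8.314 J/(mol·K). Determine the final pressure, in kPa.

6490 kPa

P₁ = nRT₁/V₁ = 4.19×8.314×497/19.4 = 892 kPa.
Adiabatic: TV^(γ−1) = const ⇒ T₂ = 497×(4.83)^0.260 = 749 K; PV^γ = const ⇒ P₂ = 6490 kPa.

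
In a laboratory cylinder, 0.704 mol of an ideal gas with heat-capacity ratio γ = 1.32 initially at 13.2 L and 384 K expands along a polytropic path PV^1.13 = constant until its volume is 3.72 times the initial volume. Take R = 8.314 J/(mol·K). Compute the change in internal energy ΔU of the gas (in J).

-1100 J

P₁ = nRT₁/V₁ = 0.704×8.314×384/13.2 = 170 kPa.
Polytropic n=1.13: T₂ = T₁(V₁/V₂)^(n−1) = 384×(0.269)^0.13 = 324 K; P₂ = P₁(V₁/V₂)^n = 38.6 kPa.
For an ideal gas ΔU = nCvΔT with Cv = R/(γ−1) = 26.0 J/(mol·K).
ΔU = 0.704×26.0×(324−384) = -1100 J.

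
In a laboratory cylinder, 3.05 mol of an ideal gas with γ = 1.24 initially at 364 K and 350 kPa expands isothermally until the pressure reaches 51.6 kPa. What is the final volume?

V₁ = nRT₁/P₁ = 3.05×8.314×364/350 = 26.4 L.
Isothermal: T stays 364 K; PV = const ⇒ V₂ = 179 L, P₂ = 51.6 kPa.

179 L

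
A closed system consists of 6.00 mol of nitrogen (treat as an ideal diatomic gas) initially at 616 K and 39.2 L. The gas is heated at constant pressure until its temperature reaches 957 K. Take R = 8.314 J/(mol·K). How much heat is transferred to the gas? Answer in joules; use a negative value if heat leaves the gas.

P₁ = nRT₁/V₁ = 6.00×8.314×616/39.2 = 784 kPa.
Isobaric: P stays 784 kPa; V/T = const ⇒ T₂ = 957 K, V₂ = 60.9 L.
W = PΔV = 784×(60.9−39.2) kPa·L = 17000 J.
ΔU = nCvΔT = 6.00×20.8×(957−616) = 42500 J.
Q = ΔU + W = nCpΔT = 59500 J.

59500 J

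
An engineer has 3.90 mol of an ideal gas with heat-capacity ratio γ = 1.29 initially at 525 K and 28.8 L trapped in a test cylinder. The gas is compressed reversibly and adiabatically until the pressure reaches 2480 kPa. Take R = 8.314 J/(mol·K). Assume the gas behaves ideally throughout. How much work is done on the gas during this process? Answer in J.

P₁ = nRT₁/V₁ = 3.90×8.314×525/28.8 = 591 kPa.
Adiabatic: T₂/T₁ = (P₂/P₁)^((γ−1)/γ) ⇒ T₂ = 525×(4.20)^0.225 = 725 K; V₂ = 9.48 L.
ΔU = nCvΔT = 3.90×28.7×(725−525) = 22300 J.
Q = 0 for an adiabatic process, so W = −ΔU = -22300 J.
Work done on the gas = −W_by = 22300 J.

22300 J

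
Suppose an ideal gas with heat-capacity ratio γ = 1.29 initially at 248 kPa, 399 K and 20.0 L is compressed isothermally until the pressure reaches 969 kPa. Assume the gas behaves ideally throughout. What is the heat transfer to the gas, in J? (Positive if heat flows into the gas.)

-6760 J

n = P₁V₁/(RT₁) = 248×20.0/(8.314×399) = 1.50 mol.
Isothermal: T stays 399 K; PV = const ⇒ V₂ = 5.12 L, P₂ = 969 kPa.
ΔU = 0 (ideal gas, T constant).
W = nRT ln(V₂/V₁) = 1.50×8.314×399×ln(0.256) = -6760 J.
Q = ΔU + W = -6760 J.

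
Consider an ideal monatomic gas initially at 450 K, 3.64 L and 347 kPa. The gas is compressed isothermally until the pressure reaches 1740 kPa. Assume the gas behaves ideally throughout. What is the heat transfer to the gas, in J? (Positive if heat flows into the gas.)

-2040 J

n = P₁V₁/(RT₁) = 347×3.64/(8.314×450) = 0.338 mol.
Isothermal: T stays 450 K; PV = const ⇒ V₂ = 0.726 L, P₂ = 1740 kPa.
ΔU = 0 (ideal gas, T constant).
W = nRT ln(V₂/V₁) = 0.338×8.314×450×ln(0.199) = -2040 J.
Q = ΔU + W = -2040 J.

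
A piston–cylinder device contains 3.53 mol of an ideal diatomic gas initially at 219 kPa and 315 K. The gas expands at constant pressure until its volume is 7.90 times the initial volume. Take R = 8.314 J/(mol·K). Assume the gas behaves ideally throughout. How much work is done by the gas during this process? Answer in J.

63800 J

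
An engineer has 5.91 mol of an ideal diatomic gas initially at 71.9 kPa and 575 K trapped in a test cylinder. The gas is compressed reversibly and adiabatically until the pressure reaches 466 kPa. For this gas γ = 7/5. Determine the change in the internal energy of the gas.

49800 J

V₁ = nRT₁/P₁ = 5.91×8.314×575/71.9 = 393 L.
Adiabatic: T₂/T₁ = (P₂/P₁)^((γ−1)/γ) ⇒ T₂ = 575×(6.48)^0.286 = 981 K; V₂ = 103 L.
For an ideal gas ΔU = nCvΔT with Cv = (5/2)R = 20.8 J/(mol·K).
ΔU = 5.91×20.8×(981−575) = 49800 J.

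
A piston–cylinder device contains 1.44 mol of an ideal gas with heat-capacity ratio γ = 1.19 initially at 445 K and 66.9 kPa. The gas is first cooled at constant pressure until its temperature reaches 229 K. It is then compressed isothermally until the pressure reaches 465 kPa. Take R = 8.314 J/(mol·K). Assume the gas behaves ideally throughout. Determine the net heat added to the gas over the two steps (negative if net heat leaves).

-21500 J

V₁ = nRT₁/P₁ = 1.44×8.314×445/66.9 = 79.6 L.
Step 1 — Isobaric: P stays 66.9 kPa; V/T = const ⇒ T₂ = 229 K, V₂ = 41.0 L.
W = PΔV = 66.9×(41.0−79.6) kPa·L = -2590 J.
ΔU = nCvΔT = 1.44×43.8×(229−445) = -13600 J.
Q = ΔU + W = nCpΔT = -16200 J.
State after step 1: P = 66.9 kPa, V = 41.0 L, T = 229 K.
Step 2 — Isothermal: T stays 229 K; PV = const ⇒ V₂ = 5.90 L, P₂ = 465 kPa.
ΔU = 0 (ideal gas, T constant).
W = nRT ln(V₂/V₁) = 1.44×8.314×229×ln(0.144) = -5320 J.
Q = ΔU + W = -5320 J.
Net over both steps: W = -7900 J, Q = -21500 J, ΔU = -13600 J.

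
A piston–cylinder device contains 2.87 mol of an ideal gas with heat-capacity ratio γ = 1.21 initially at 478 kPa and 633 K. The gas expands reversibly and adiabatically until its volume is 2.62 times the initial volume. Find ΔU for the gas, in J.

-13200 J

V₁ = nRT₁/P₁ = 2.87×8.314×633/478 = 31.6 L.
Adiabatic: TV^(γ−1) = const ⇒ T₂ = 633×(0.382)^0.210 = 517 K; PV^γ = const ⇒ P₂ = 149 kPa.
For an ideal gas ΔU = nCvΔT with Cv = R/(γ−1) = 39.6 J/(mol·K).
ΔU = 2.87×39.6×(517−633) = -13200 J.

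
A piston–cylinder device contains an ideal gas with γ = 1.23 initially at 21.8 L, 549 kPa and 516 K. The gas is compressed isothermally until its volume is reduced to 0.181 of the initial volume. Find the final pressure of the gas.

3030 kPa

Isothermal: T stays 516 K; PV = const ⇒ V₂ = 3.95 L, P₂ = 3030 kPa.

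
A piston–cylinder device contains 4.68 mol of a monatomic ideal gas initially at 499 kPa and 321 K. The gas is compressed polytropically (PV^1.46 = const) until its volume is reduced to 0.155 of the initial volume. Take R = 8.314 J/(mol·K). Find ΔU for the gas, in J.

V₁ = nRT₁/P₁ = 4.68×8.314×321/499 = 25.0 L.
Polytropic n=1.46: T₂ = T₁(V₁/V₂)^(n−1) = 321×(6.45)^0.46 = 757 K; P₂ = P₁(V₁/V₂)^n = 7590 kPa.
For an ideal gas ΔU = nCvΔT with Cv = (3/2)R = 12.5 J/(mol·K).
ΔU = 4.68×12.5×(757−321) = 25400 J.

25400 J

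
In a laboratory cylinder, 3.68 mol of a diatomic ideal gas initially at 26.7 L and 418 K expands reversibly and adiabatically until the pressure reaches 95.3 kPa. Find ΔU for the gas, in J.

-11800 J

P₁ = nRT₁/V₁ = 3.68×8.314×418/26.7 = 479 kPa.
Adiabatic: T₂/T₁ = (P₂/P₁)^((γ−1)/γ) ⇒ T₂ = 418×(0.199)^0.286 = 264 K; V₂ = 84.6 L.
For an ideal gas ΔU = nCvΔT with Cv = (5/2)R = 20.8 J/(mol·K).
ΔU = 3.68×20.8×(264−418) = -11800 J.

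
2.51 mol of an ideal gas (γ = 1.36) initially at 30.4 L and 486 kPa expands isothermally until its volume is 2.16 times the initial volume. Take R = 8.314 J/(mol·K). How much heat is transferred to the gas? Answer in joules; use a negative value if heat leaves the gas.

11400 J

T₁ = P₁V₁/(nR) = 486×30.4/(2.51×8.314) = 708 K.
Isothermal: T stays 708 K; PV = const ⇒ V₂ = 65.7 L, P₂ = 225 kPa.
ΔU = 0 (ideal gas, T constant).
W = nRT ln(V₂/V₁) = 2.51×8.314×708×ln(2.16) = 11400 J.
Q = ΔU + W = 11400 J.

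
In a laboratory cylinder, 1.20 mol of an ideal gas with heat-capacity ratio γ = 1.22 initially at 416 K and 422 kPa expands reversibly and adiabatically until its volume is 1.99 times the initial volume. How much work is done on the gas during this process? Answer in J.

-2650 J

V₁ = nRT₁/P₁ = 1.20×8.314×416/422 = 9.83 L.
Adiabatic: TV^(γ−1) = const ⇒ T₂ = 416×(0.503)^0.220 = 358 K; PV^γ = const ⇒ P₂ = 182 kPa.
ΔU = nCvΔT = 1.20×37.8×(358−416) = -2650 J.
Q = 0 for an adiabatic process, so W = −ΔU = 2650 J.
Work done on the gas = −W_by = -2650 J.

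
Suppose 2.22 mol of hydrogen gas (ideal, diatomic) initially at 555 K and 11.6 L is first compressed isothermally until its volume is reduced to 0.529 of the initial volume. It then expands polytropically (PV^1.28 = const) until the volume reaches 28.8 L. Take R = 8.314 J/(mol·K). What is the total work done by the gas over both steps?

P₁ = nRT₁/V₁ = 2.22×8.314×555/11.6 = 883 kPa.
Step 1 — Isothermal: T stays 555 K; PV = const ⇒ V₂ = 6.14 L, P₂ = 1670 kPa.
ΔU = 0 (ideal gas, T constant).
W = nRT ln(V₂/V₁) = 2.22×8.314×555×ln(0.529) = -6520 J.
Q = ΔU + W = -6520 J.
State after step 1: P = 1670 kPa, V = 6.14 L, T = 555 K.
Step 2 — Polytropic n=1.28: T₂ = T₁(V₁/V₂)^(n−1) = 555×(0.213)^0.28 = 360 K; P₂ = P₁(V₁/V₂)^n = 231 kPa.
W = (P₁V₁−P₂V₂)/(n−1) = (1670×6.14−231×28.8)/0.28 = 12900 J.
ΔU = nCvΔT = 2.22×20.8×(360−555) = -9000 J.
Q = ΔU + W = 3860 J.
Net over both steps: W = 6330 J, Q = -2670 J, ΔU = -9000 J.

6330 J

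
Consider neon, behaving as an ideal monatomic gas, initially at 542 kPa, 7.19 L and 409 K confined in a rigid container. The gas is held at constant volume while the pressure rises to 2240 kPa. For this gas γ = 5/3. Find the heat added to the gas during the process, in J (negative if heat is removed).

18300 J

n = P₁V₁/(RT₁) = 542×7.19/(8.314×409) = 1.15 mol.
Isochoric: V stays 7.19 L; P/T = const ⇒ T₂ = 1690 K, P₂ = 2240 kPa.
W = 0 (no volume change).
ΔU = nCvΔT = 1.15×12.5×(1690−409) = 18300 J.
Q = ΔU = 18300 J.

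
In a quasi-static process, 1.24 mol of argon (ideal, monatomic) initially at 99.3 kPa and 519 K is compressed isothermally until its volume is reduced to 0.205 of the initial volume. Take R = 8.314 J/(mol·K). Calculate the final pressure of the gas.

V₁ = nRT₁/P₁ = 1.24×8.314×519/99.3 = 53.9 L.
Isothermal: T stays 519 K; PV = const ⇒ V₂ = 11.0 L, P₂ = 484 kPa.

484 kPa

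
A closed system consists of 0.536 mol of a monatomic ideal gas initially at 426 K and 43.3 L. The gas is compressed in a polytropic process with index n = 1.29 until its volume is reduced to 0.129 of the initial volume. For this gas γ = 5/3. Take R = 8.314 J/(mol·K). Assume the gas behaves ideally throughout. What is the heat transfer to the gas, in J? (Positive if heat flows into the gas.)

P₁ = nRT₁/V₁ = 0.536×8.314×426/43.3 = 43.8 kPa.
Polytropic n=1.29: T₂ = T₁(V₁/V₂)^(n−1) = 426×(7.75)^0.29 = 772 K; P₂ = P₁(V₁/V₂)^n = 616 kPa.
W = (P₁V₁−P₂V₂)/(n−1) = (43.8×43.3−616×5.59)/0.29 = -5310 J.
ΔU = nCvΔT = 0.536×12.5×(772−426) = 2310 J.
Q = ΔU + W = -3000 J.

-3000 J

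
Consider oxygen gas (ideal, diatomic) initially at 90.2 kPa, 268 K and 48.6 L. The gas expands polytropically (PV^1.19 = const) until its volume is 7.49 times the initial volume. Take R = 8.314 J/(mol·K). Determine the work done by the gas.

7330 J

n = P₁V₁/(RT₁) = 90.2×48.6/(8.314×268) = 1.97 mol.
Polytropic n=1.19: T₂ = T₁(V₁/V₂)^(n−1) = 268×(0.134)^0.19 = 183 K; P₂ = P₁(V₁/V₂)^n = 8.21 kPa.
W = (P₁V₁−P₂V₂)/(n−1) = (90.2×48.6−8.21×364)/0.19 = 7330 J.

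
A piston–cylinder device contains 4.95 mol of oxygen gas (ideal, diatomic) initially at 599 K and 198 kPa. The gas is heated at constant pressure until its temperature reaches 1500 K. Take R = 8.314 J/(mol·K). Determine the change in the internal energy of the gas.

V₁ = nRT₁/P₁ = 4.95×8.314×599/198 = 125 L.
Isobaric: P stays 198 kPa; V/T = const ⇒ T₂ = 1500 K, V₂ = 312 L.
For an ideal gas ΔU = nCvΔT with Cv = (5/2)R = 20.8 J/(mol·K).
ΔU = 4.95×20.8×(1500−599) = 92700 J.

92700 J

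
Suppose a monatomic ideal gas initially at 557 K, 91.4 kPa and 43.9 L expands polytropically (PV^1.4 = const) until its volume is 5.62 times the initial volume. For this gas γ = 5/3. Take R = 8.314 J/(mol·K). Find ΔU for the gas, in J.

n = P₁V₁/(RT₁) = 91.4×43.9/(8.314×557) = 0.866 mol.
Polytropic n=1.4: T₂ = T₁(V₁/V₂)^(n−1) = 557×(0.178)^0.40 = 279 K; P₂ = P₁(V₁/V₂)^n = 8.15 kPa.
For an ideal gas ΔU = nCvΔT with Cv = (3/2)R = 12.5 J/(mol·K).
ΔU = 0.866×12.5×(279−557) = -3000 J.

-3000 J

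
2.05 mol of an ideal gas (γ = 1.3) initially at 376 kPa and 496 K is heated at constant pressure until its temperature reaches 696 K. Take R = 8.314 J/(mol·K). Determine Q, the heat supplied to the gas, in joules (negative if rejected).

V₁ = nRT₁/P₁ = 2.05×8.314×496/376 = 22.5 L.
Isobaric: P stays 376 kPa; V/T = const ⇒ T₂ = 696 K, V₂ = 31.5 L.
W = PΔV = 376×(31.5−22.5) kPa·L = 3410 J.
ΔU = nCvΔT = 2.05×27.7×(696−496) = 11400 J.
Q = ΔU + W = nCpΔT = 14800 J.

14800 J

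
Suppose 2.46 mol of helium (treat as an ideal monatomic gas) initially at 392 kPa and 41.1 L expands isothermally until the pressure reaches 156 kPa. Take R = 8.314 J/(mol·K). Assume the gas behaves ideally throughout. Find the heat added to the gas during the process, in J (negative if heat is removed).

14800 J

T₁ = P₁V₁/(nR) = 392×41.1/(2.46×8.314) = 788 K.
Isothermal: T stays 788 K; PV = const ⇒ V₂ = 103 L, P₂ = 156 kPa.
ΔU = 0 (ideal gas, T constant).
W = nRT ln(V₂/V₁) = 2.46×8.314×788×ln(2.51) = 14800 J.
Q = ΔU + W = 14800 J.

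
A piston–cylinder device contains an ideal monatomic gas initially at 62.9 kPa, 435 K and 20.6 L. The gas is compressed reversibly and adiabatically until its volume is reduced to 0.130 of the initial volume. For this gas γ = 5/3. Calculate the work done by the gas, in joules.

n = P₁V₁/(RT₁) = 62.9×20.6/(8.314×435) = 0.358 mol.
Adiabatic: TV^(γ−1) = const ⇒ T₂ = 435×(7.69)^0.667 = 1700 K; PV^γ = const ⇒ P₂ = 1890 kPa.
ΔU = nCvΔT = 0.358×12.5×(1700−435) = 5630 J.
Q = 0 for an adiabatic process, so W = −ΔU = -5630 J.

-5630 J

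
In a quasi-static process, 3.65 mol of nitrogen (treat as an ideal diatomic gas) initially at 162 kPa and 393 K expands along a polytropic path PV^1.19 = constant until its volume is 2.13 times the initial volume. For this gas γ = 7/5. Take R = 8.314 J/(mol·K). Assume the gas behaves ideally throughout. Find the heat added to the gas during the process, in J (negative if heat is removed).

V₁ = nRT₁/P₁ = 3.65×8.314×393/162 = 73.6 L.
Polytropic n=1.19: T₂ = T₁(V₁/V₂)^(n−1) = 393×(0.469)^0.19 = 340 K; P₂ = P₁(V₁/V₂)^n = 65.9 kPa.
W = (P₁V₁−P₂V₂)/(n−1) = (162×73.6−65.9×157)/0.19 = 8400 J.
ΔU = nCvΔT = 3.65×20.8×(340−393) = -3990 J.
Q = ΔU + W = 4410 J.

4410 J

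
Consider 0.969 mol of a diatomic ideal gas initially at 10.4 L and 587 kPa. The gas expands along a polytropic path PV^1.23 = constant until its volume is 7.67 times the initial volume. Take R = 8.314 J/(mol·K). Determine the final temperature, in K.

474 K

T₁ = P₁V₁/(nR) = 587×10.4/(0.969×8.314) = 758 K.
Polytropic n=1.23: T₂ = T₁(V₁/V₂)^(n−1) = 758×(0.130)^0.23 = 474 K; P₂ = P₁(V₁/V₂)^n = 47.9 kPa.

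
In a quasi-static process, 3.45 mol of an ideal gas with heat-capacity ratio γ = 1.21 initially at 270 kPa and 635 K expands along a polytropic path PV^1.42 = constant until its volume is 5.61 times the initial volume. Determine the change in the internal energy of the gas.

V₁ = nRT₁/P₁ = 3.45×8.314×635/270 = 67.5 L.
Polytropic n=1.42: T₂ = T₁(V₁/V₂)^(n−1) = 635×(0.178)^0.42 = 308 K; P₂ = P₁(V₁/V₂)^n = 23.3 kPa.
For an ideal gas ΔU = nCvΔT with Cv = R/(γ−1) = 39.6 J/(mol·K).
ΔU = 3.45×39.6×(308−635) = -44700 J.

-44700 J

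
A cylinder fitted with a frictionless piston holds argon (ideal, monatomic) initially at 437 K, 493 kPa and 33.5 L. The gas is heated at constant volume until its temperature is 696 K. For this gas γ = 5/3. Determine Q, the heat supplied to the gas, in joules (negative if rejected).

14700 J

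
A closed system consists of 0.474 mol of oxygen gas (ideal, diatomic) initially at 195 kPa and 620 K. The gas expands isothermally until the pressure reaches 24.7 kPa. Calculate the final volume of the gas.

98.9 L

V₁ = nRT₁/P₁ = 0.474×8.314×620/195 = 12.5 L.
Isothermal: T stays 620 K; PV = const ⇒ V₂ = 98.9 L, P₂ = 24.7 kPa.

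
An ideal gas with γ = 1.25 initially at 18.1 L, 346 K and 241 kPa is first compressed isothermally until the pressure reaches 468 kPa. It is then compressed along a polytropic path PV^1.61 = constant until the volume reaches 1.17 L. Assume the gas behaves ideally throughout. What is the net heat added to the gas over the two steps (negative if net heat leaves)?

23300 J

n = P₁V₁/(RT₁) = 241×18.1/(8.314×346) = 1.52 mol.
Step 1 — Isothermal: T stays 346 K; PV = const ⇒ V₂ = 9.32 L, P₂ = 468 kPa.
ΔU = 0 (ideal gas, T constant).
W = nRT ln(V₂/V₁) = 1.52×8.314×346×ln(0.515) = -2900 J.
Q = ΔU + W = -2900 J.
State after step 1: P = 468 kPa, V = 9.32 L, T = 346 K.
Step 2 — Polytropic n=1.61: T₂ = T₁(V₁/V₂)^(n−1) = 346×(7.97)^0.61 = 1230 K; P₂ = P₁(V₁/V₂)^n = 13200 kPa.
W = (P₁V₁−P₂V₂)/(n−1) = (468×9.32−13200×1.17)/0.61 = -18200 J.
ΔU = nCvΔT = 1.52×33.3×(1230−346) = 44400 J.
Q = ΔU + W = 26200 J.
Net over both steps: W = -21100 J, Q = 23300 J, ΔU = 44400 J.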